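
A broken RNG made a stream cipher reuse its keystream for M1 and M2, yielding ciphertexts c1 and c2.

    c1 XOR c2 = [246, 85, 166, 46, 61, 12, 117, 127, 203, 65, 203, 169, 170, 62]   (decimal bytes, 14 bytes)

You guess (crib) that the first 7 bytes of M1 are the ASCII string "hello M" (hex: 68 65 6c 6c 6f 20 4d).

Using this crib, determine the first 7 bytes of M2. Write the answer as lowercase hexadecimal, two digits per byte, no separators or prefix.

Since c1 ⊕ c2 = M1 ⊕ M2, XORing with the guessed M1 bytes yields the corresponding M2 bytes: M2 = (c1 ⊕ c2) ⊕ M1.
byte 0: 246 xor 104 = 158
byte 1:  85 xor 101 =  48
byte 2: 166 xor 108 = 202
byte 3:  46 xor 108 =  66
byte 4:  61 xor 111 =  82
byte 5:  12 xor  32 =  44
byte 6: 117 xor  77 =  56

9e30ca42522c38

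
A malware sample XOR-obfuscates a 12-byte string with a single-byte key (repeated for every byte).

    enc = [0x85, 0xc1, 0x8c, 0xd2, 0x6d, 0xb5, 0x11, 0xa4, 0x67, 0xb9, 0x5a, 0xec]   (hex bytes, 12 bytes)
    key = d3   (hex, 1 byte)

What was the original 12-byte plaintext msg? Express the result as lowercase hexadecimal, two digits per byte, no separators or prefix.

56125f01be66c277b46a893f

The 1-byte key repeats, so the effective keystream is d3 d3 d3 d3 d3 d3 d3 d3 d3 d3 d3 d3.
byte 0: 133 ⊕ 211 =  86
byte 1: 193 ⊕ 211 =  18
byte 2: 140 ⊕ 211 =  95
byte 3: 210 ⊕ 211 =   1
byte 4: 109 ⊕ 211 = 190
byte 5: 181 ⊕ 211 = 102
byte 6:  17 ⊕ 211 = 194
byte 7: 164 ⊕ 211 = 119
byte 8: 103 ⊕ 211 = 180
byte 9: 185 ⊕ 211 = 106
byte 10:  90 ⊕ 211 = 137
byte 11: 236 ⊕ 211 =  63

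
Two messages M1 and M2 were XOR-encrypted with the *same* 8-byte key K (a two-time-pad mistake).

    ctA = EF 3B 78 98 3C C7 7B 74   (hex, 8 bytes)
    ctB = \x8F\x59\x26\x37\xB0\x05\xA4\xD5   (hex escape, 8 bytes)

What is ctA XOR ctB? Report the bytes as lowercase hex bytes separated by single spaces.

ctA ⊕ ctB = (M1 ⊕ K) ⊕ (M2 ⊕ K) = M1 ⊕ M2 — the shared key cancels under XOR.
byte 0: ef XOR 8f = 60
byte 1: 3b XOR 59 = 62
byte 2: 78 XOR 26 = 5e
byte 3: 98 XOR 37 = af
byte 4: 3c XOR b0 = 8c
byte 5: c7 XOR 05 = c2
byte 6: 7b XOR a4 = df
byte 7: 74 XOR d5 = a1

60 62 5e af 8c c2 df a1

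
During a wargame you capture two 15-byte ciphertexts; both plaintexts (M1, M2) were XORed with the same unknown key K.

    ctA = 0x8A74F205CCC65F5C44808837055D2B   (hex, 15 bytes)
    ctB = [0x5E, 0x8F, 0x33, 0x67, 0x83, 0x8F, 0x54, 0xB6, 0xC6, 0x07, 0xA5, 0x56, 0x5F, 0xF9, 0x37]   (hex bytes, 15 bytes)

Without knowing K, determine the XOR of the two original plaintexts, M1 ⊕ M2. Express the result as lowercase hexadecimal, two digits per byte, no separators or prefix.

ctA ⊕ ctB = (M1 ⊕ K) ⊕ (M2 ⊕ K) = M1 ⊕ M2 — the shared key cancels under XOR.
byte 0: 8a ⊕ 5e = d4
byte 1: 74 ⊕ 8f = fb
byte 2: f2 ⊕ 33 = c1
byte 3: 05 ⊕ 67 = 62
byte 4: cc ⊕ 83 = 4f
byte 5: c6 ⊕ 8f = 49
byte 6: 5f ⊕ 54 = 0b
byte 7: 5c ⊕ b6 = ea
byte 8: 44 ⊕ c6 = 82
byte 9: 80 ⊕ 07 = 87
byte 10: 88 ⊕ a5 = 2d
byte 11: 37 ⊕ 56 = 61
byte 12: 05 ⊕ 5f = 5a
byte 13: 5d ⊕ f9 = a4
byte 14: 2b ⊕ 37 = 1c

d4fbc1624f490bea82872d615aa41c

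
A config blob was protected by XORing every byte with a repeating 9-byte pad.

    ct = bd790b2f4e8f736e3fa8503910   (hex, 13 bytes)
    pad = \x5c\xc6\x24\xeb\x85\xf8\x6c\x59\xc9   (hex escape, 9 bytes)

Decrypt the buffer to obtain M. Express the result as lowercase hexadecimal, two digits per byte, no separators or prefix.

e1bf2fc4cb771f37f6f4961dfb

The 9-byte key repeats, so the effective keystream is 5c c6 24 eb 85 f8 6c 59 c9 5c c6 24 eb.
byte 0: bd ^ 5c = e1
byte 1: 79 ^ c6 = bf
byte 2: 0b ^ 24 = 2f
byte 3: 2f ^ eb = c4
byte 4: 4e ^ 85 = cb
byte 5: 8f ^ f8 = 77
byte 6: 73 ^ 6c = 1f
byte 7: 6e ^ 59 = 37
byte 8: 3f ^ c9 = f6
byte 9: a8 ^ 5c = f4
byte 10: 50 ^ c6 = 96
byte 11: 39 ^ 24 = 1d
byte 12: 10 ^ eb = fb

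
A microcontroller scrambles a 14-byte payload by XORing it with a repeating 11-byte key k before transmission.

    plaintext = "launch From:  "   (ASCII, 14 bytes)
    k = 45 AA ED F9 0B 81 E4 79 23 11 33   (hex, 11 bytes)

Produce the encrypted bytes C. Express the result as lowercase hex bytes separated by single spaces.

29 cb 98 97 68 e9 c4 3f 51 7e 5e 7f 8a cd

The 11-byte key repeats, so the effective keystream is 45 aa ed f9 0b 81 e4 79 23 11 33 45 aa ed.
byte 0: 6c ⊕ 45 = 29
byte 1: 61 ⊕ aa = cb
byte 2: 75 ⊕ ed = 98
byte 3: 6e ⊕ f9 = 97
byte 4: 63 ⊕ 0b = 68
byte 5: 68 ⊕ 81 = e9
byte 6: 20 ⊕ e4 = c4
byte 7: 46 ⊕ 79 = 3f
byte 8: 72 ⊕ 23 = 51
byte 9: 6f ⊕ 11 = 7e
byte 10: 6d ⊕ 33 = 5e
byte 11: 3a ⊕ 45 = 7f
byte 12: 20 ⊕ aa = 8a
byte 13: 20 ⊕ ed = cd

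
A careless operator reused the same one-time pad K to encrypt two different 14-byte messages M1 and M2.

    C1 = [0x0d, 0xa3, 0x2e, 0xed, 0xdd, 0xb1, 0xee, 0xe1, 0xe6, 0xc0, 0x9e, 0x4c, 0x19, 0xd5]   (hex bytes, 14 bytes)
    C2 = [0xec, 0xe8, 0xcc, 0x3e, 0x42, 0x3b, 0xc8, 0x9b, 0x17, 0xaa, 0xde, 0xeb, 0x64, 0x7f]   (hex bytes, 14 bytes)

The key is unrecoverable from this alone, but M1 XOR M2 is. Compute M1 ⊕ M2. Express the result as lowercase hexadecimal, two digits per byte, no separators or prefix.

e14be2d39f8a267af16a40a77daa

C1 ⊕ C2 = (M1 ⊕ K) ⊕ (M2 ⊕ K) = M1 ⊕ M2 — the shared key cancels under XOR.
0d XOR ec = e1
a3 XOR e8 = 4b
2e XOR cc = e2
ed XOR 3e = d3
dd XOR 42 = 9f
b1 XOR 3b = 8a
ee XOR c8 = 26
e1 XOR 9b = 7a
e6 XOR 17 = f1
c0 XOR aa = 6a
9e XOR de = 40
4c XOR eb = a7
19 XOR 64 = 7d
d5 XOR 7f = aa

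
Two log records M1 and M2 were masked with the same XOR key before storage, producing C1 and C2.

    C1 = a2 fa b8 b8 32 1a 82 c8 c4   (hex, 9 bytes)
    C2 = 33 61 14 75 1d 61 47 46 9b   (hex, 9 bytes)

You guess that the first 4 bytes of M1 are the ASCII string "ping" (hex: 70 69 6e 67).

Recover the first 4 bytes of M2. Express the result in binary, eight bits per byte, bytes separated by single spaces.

11100001 11110010 11000010 10101010

First, C1 ⊕ C2 = (M1 ⊕ K) ⊕ (M2 ⊕ K) = M1 ⊕ M2, so the key drops out. Then M2 = (M1 ⊕ M2) ⊕ M1 over the first 4 bytes.
byte 0: (a2 xor 33) xor 70 = 91 xor 70 = e1
byte 1: (fa xor 61) xor 69 = 9b xor 69 = f2
byte 2: (b8 xor 14) xor 6e = ac xor 6e = c2
byte 3: (b8 xor 75) xor 67 = cd xor 67 = aa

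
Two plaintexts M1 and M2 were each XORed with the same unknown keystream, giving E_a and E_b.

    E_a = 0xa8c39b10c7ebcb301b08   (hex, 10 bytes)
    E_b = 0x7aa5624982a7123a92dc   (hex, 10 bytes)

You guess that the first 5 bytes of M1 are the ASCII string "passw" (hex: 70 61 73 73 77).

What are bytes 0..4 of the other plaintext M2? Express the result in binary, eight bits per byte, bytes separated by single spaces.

10100010 00000111 10001010 00101010 00110010

First, E_a ⊕ E_b = (M1 ⊕ K) ⊕ (M2 ⊕ K) = M1 ⊕ M2, so the key drops out. Then M2 = (M1 ⊕ M2) ⊕ M1 over the first 5 bytes.
byte 0: (a8 ^ 7a) ^ 70 = d2 ^ 70 = a2
byte 1: (c3 ^ a5) ^ 61 = 66 ^ 61 = 07
byte 2: (9b ^ 62) ^ 73 = f9 ^ 73 = 8a
byte 3: (10 ^ 49) ^ 73 = 59 ^ 73 = 2a
byte 4: (c7 ^ 82) ^ 77 = 45 ^ 77 = 32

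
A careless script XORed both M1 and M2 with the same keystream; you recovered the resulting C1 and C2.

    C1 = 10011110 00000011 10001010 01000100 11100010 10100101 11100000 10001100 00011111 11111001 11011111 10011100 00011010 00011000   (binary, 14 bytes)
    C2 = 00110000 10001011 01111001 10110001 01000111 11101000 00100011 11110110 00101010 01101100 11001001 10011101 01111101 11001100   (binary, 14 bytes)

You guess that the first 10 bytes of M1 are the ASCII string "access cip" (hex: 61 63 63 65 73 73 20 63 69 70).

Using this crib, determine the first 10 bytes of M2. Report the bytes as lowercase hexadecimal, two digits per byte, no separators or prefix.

cfeb9090d63ee3195ce5

First, C1 ⊕ C2 = (M1 ⊕ K) ⊕ (M2 ⊕ K) = M1 ⊕ M2, so the key drops out. Then M2 = (M1 ⊕ M2) ⊕ M1 over the first 10 bytes.
byte 0: (9e ⊕ 30) ⊕ 61 = ae ⊕ 61 = cf
byte 1: (03 ⊕ 8b) ⊕ 63 = 88 ⊕ 63 = eb
byte 2: (8a ⊕ 79) ⊕ 63 = f3 ⊕ 63 = 90
byte 3: (44 ⊕ b1) ⊕ 65 = f5 ⊕ 65 = 90
byte 4: (e2 ⊕ 47) ⊕ 73 = a5 ⊕ 73 = d6
byte 5: (a5 ⊕ e8) ⊕ 73 = 4d ⊕ 73 = 3e
byte 6: (e0 ⊕ 23) ⊕ 20 = c3 ⊕ 20 = e3
byte 7: (8c ⊕ f6) ⊕ 63 = 7a ⊕ 63 = 19
byte 8: (1f ⊕ 2a) ⊕ 69 = 35 ⊕ 69 = 5c
byte 9: (f9 ⊕ 6c) ⊕ 70 = 95 ⊕ 70 = e5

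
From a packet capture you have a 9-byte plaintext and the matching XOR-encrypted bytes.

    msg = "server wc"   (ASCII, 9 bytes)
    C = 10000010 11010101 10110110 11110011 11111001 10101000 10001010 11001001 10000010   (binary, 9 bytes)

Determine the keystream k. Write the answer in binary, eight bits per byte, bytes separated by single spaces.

11110001 10110000 11000100 10000101 10011100 11011010 10101010 10111110 11100001

Since C = msg ⊕ k, XORing both sides with msg gives k = msg ⊕ C.
01110011 ^ 10000010 = 11110001
01100101 ^ 11010101 = 10110000
01110010 ^ 10110110 = 11000100
01110110 ^ 11110011 = 10000101
01100101 ^ 11111001 = 10011100
01110010 ^ 10101000 = 11011010
00100000 ^ 10001010 = 10101010
01110111 ^ 11001001 = 10111110
01100011 ^ 10000010 = 11100001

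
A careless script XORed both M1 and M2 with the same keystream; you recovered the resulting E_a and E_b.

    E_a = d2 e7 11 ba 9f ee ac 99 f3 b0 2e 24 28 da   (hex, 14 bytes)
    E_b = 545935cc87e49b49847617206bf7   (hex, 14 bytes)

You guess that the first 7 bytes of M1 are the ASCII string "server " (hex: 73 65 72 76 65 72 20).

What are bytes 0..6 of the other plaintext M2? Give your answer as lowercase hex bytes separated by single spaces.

f5 db 56 00 7d 78 17

First, E_a ⊕ E_b = (M1 ⊕ K) ⊕ (M2 ⊕ K) = M1 ⊕ M2, so the key drops out. Then M2 = (M1 ⊕ M2) ⊕ M1 over the first 7 bytes.
byte 0: (d2 xor 54) xor 73 = 86 xor 73 = f5
byte 1: (e7 xor 59) xor 65 = be xor 65 = db
byte 2: (11 xor 35) xor 72 = 24 xor 72 = 56
byte 3: (ba xor cc) xor 76 = 76 xor 76 = 00
byte 4: (9f xor 87) xor 65 = 18 xor 65 = 7d
byte 5: (ee xor e4) xor 72 = 0a xor 72 = 78
byte 6: (ac xor 9b) xor 20 = 37 xor 20 = 17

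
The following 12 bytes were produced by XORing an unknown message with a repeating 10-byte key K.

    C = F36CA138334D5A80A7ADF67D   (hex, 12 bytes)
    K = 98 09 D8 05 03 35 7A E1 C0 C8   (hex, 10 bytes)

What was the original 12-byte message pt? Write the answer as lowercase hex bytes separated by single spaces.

6b 65 79 3d 30 78 20 61 67 65 6e 74

The 10-byte key repeats, so the effective keystream is 98 09 d8 05 03 35 7a e1 c0 c8 98 09.
byte 0: 243 xor 152 = 107
byte 1: 108 xor   9 = 101
byte 2: 161 xor 216 = 121
byte 3:  56 xor   5 =  61
byte 4:  51 xor   3 =  48
byte 5:  77 xor  53 = 120
byte 6:  90 xor 122 =  32
byte 7: 128 xor 225 =  97
byte 8: 167 xor 192 = 103
byte 9: 173 xor 200 = 101
byte 10: 246 xor 152 = 110
byte 11: 125 xor   9 = 116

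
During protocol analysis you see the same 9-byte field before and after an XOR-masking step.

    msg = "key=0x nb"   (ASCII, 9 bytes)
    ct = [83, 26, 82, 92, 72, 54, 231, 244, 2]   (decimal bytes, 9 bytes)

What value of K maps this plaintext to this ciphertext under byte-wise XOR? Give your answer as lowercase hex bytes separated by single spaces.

38 7f 2b 61 78 4e c7 9a 60

Since ct = msg ⊕ K, XORing both sides with msg gives K = msg ⊕ ct.
6b xor 53 = 38
65 xor 1a = 7f
79 xor 52 = 2b
3d xor 5c = 61
30 xor 48 = 78
78 xor 36 = 4e
20 xor e7 = c7
6e xor f4 = 9a
62 xor 02 = 60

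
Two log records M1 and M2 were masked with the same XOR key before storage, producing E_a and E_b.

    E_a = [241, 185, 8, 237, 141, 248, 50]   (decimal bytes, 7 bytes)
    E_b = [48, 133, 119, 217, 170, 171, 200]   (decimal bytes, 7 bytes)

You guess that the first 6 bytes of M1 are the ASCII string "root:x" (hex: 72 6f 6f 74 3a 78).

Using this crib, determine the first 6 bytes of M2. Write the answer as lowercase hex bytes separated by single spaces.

First, E_a ⊕ E_b = (M1 ⊕ K) ⊕ (M2 ⊕ K) = M1 ⊕ M2, so the key drops out. Then M2 = (M1 ⊕ M2) ⊕ M1 over the first 6 bytes.
byte 0: (f1 xor 30) xor 72 = c1 xor 72 = b3
byte 1: (b9 xor 85) xor 6f = 3c xor 6f = 53
byte 2: (08 xor 77) xor 6f = 7f xor 6f = 10
byte 3: (ed xor d9) xor 74 = 34 xor 74 = 40
byte 4: (8d xor aa) xor 3a = 27 xor 3a = 1d
byte 5: (f8 xor ab) xor 78 = 53 xor 78 = 2b

b3 53 10 40 1d 2b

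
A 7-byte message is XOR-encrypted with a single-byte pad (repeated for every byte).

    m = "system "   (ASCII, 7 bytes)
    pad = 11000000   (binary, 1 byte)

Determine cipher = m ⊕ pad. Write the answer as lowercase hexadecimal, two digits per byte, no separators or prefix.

b3b9b3b4a5ade0

The 1-byte key repeats, so the effective keystream is c0 c0 c0 c0 c0 c0 c0.
byte 0: 73 ⊕ c0 = b3
byte 1: 79 ⊕ c0 = b9
byte 2: 73 ⊕ c0 = b3
byte 3: 74 ⊕ c0 = b4
byte 4: 65 ⊕ c0 = a5
byte 5: 6d ⊕ c0 = ad
byte 6: 20 ⊕ c0 = e0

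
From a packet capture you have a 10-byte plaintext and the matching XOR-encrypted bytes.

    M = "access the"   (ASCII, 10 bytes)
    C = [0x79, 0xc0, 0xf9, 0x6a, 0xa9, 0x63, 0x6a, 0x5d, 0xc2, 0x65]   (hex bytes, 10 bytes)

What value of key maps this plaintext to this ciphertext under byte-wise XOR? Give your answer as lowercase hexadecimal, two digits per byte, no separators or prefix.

18a39a0fda104a29aa00

Since C = M ⊕ key, XORing both sides with M gives key = M ⊕ C.
byte 0:  97 xor 121 =  24
byte 1:  99 xor 192 = 163
byte 2:  99 xor 249 = 154
byte 3: 101 xor 106 =  15
byte 4: 115 xor 169 = 218
byte 5: 115 xor  99 =  16
byte 6:  32 xor 106 =  74
byte 7: 116 xor  93 =  41
byte 8: 104 xor 194 = 170
byte 9: 101 xor 101 =   0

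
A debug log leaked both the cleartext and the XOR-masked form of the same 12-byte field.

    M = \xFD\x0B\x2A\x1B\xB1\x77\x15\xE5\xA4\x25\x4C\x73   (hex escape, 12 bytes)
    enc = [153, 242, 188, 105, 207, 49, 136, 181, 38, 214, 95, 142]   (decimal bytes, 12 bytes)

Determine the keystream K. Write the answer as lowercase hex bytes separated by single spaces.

Since enc = M ⊕ K, XORing both sides with M gives K = M ⊕ enc.
fd xor 99 = 64
0b xor f2 = f9
2a xor bc = 96
1b xor 69 = 72
b1 xor cf = 7e
77 xor 31 = 46
15 xor 88 = 9d
e5 xor b5 = 50
a4 xor 26 = 82
25 xor d6 = f3
4c xor 5f = 13
73 xor 8e = fd

64 f9 96 72 7e 46 9d 50 82 f3 13 fd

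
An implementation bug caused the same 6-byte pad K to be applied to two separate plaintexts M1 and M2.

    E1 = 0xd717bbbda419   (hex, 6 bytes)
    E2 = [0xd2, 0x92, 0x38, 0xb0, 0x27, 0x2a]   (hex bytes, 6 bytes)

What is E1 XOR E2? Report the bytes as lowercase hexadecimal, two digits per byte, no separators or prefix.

E1 ⊕ E2 = (M1 ⊕ K) ⊕ (M2 ⊕ K) = M1 ⊕ M2 — the shared key cancels under XOR.
byte 0: d7 ⊕ d2 = 05
byte 1: 17 ⊕ 92 = 85
byte 2: bb ⊕ 38 = 83
byte 3: bd ⊕ b0 = 0d
byte 4: a4 ⊕ 27 = 83
byte 5: 19 ⊕ 2a = 33

0585830d8333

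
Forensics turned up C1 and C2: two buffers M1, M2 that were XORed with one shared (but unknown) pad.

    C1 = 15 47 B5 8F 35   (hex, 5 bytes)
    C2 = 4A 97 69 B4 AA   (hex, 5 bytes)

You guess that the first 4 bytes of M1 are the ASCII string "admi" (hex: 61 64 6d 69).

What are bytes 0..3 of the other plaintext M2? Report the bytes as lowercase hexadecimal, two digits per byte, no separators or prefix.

3eb4b152

First, C1 ⊕ C2 = (M1 ⊕ K) ⊕ (M2 ⊕ K) = M1 ⊕ M2, so the key drops out. Then M2 = (M1 ⊕ M2) ⊕ M1 over the first 4 bytes.
byte 0: (15 ^ 4a) ^ 61 = 5f ^ 61 = 3e
byte 1: (47 ^ 97) ^ 64 = d0 ^ 64 = b4
byte 2: (b5 ^ 69) ^ 6d = dc ^ 6d = b1
byte 3: (8f ^ b4) ^ 69 = 3b ^ 69 = 52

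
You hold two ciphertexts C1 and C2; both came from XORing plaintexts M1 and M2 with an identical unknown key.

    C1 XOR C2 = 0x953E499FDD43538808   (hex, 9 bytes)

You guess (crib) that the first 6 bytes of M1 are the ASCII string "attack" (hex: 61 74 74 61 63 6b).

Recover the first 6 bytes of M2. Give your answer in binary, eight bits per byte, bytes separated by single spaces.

11110100 01001010 00111101 11111110 10111110 00101000

Since C1 ⊕ C2 = M1 ⊕ M2, XORing with the guessed M1 bytes yields the corresponding M2 bytes: M2 = (C1 ⊕ C2) ⊕ M1.
byte 0: 95 xor 61 = f4
byte 1: 3e xor 74 = 4a
byte 2: 49 xor 74 = 3d
byte 3: 9f xor 61 = fe
byte 4: dd xor 63 = be
byte 5: 43 xor 6b = 28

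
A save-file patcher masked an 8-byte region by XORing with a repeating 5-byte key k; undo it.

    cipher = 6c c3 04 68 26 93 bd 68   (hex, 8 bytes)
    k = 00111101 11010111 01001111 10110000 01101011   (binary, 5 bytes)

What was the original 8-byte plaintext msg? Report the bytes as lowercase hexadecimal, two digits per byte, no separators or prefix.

51144bd84dae6a27

The 5-byte key repeats, so the effective keystream is 3d d7 4f b0 6b 3d d7 4f.
byte 0: 01101100 ^ 00111101 = 01010001
byte 1: 11000011 ^ 11010111 = 00010100
byte 2: 00000100 ^ 01001111 = 01001011
byte 3: 01101000 ^ 10110000 = 11011000
byte 4: 00100110 ^ 01101011 = 01001101
byte 5: 10010011 ^ 00111101 = 10101110
byte 6: 10111101 ^ 11010111 = 01101010
byte 7: 01101000 ^ 01001111 = 00100111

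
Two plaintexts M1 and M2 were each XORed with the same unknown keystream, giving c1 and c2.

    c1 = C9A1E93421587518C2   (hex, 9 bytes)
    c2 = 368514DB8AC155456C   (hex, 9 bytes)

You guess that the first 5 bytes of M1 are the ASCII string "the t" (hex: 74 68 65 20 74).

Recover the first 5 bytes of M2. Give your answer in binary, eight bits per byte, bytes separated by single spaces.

10001011 01001100 10011000 11001111 11011111

First, c1 ⊕ c2 = (M1 ⊕ K) ⊕ (M2 ⊕ K) = M1 ⊕ M2, so the key drops out. Then M2 = (M1 ⊕ M2) ⊕ M1 over the first 5 bytes.
byte 0: (c9 XOR 36) XOR 74 = ff XOR 74 = 8b
byte 1: (a1 XOR 85) XOR 68 = 24 XOR 68 = 4c
byte 2: (e9 XOR 14) XOR 65 = fd XOR 65 = 98
byte 3: (34 XOR db) XOR 20 = ef XOR 20 = cf
byte 4: (21 XOR 8a) XOR 74 = ab XOR 74 = df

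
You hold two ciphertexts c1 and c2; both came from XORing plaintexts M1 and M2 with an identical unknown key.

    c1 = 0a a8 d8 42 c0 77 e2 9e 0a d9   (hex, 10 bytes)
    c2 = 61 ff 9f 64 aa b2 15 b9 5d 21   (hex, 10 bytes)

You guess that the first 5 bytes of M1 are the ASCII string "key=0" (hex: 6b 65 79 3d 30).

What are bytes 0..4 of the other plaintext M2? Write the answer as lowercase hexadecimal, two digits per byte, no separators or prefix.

First, c1 ⊕ c2 = (M1 ⊕ K) ⊕ (M2 ⊕ K) = M1 ⊕ M2, so the key drops out. Then M2 = (M1 ⊕ M2) ⊕ M1 over the first 5 bytes.
byte 0: (0a ^ 61) ^ 6b = 6b ^ 6b = 00
byte 1: (a8 ^ ff) ^ 65 = 57 ^ 65 = 32
byte 2: (d8 ^ 9f) ^ 79 = 47 ^ 79 = 3e
byte 3: (42 ^ 64) ^ 3d = 26 ^ 3d = 1b
byte 4: (c0 ^ aa) ^ 30 = 6a ^ 30 = 5a

00323e1b5a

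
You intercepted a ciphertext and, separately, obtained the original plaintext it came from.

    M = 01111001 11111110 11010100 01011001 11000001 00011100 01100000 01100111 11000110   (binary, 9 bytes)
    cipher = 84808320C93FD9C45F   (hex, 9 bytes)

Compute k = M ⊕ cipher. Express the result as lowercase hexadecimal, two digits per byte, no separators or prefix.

fd7e57790823b9a399

Since cipher = M ⊕ k, XORing both sides with M gives k = M ⊕ cipher.
79 xor 84 = fd
fe xor 80 = 7e
d4 xor 83 = 57
59 xor 20 = 79
c1 xor c9 = 08
1c xor 3f = 23
60 xor d9 = b9
67 xor c4 = a3
c6 xor 5f = 99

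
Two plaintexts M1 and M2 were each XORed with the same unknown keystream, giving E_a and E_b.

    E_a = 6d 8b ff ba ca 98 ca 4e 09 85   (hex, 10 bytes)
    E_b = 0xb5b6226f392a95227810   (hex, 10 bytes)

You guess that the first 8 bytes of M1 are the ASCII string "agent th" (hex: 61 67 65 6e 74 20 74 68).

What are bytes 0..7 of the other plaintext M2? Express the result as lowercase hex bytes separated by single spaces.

b9 5a b8 bb 87 92 2b 04

First, E_a ⊕ E_b = (M1 ⊕ K) ⊕ (M2 ⊕ K) = M1 ⊕ M2, so the key drops out. Then M2 = (M1 ⊕ M2) ⊕ M1 over the first 8 bytes.
byte 0: (6d ^ b5) ^ 61 = d8 ^ 61 = b9
byte 1: (8b ^ b6) ^ 67 = 3d ^ 67 = 5a
byte 2: (ff ^ 22) ^ 65 = dd ^ 65 = b8
byte 3: (ba ^ 6f) ^ 6e = d5 ^ 6e = bb
byte 4: (ca ^ 39) ^ 74 = f3 ^ 74 = 87
byte 5: (98 ^ 2a) ^ 20 = b2 ^ 20 = 92
byte 6: (ca ^ 95) ^ 74 = 5f ^ 74 = 2b
byte 7: (4e ^ 22) ^ 68 = 6c ^ 68 = 04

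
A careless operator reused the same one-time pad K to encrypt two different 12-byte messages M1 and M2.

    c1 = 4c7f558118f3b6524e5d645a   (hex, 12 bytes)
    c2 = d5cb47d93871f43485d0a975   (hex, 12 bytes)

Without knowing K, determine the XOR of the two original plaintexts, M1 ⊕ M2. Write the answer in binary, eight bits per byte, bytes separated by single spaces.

10011001 10110100 00010010 01011000 00100000 10000010 01000010 01100110 11001011 10001101 11001101 00101111

c1 ⊕ c2 = (M1 ⊕ K) ⊕ (M2 ⊕ K) = M1 ⊕ M2 — the shared key cancels under XOR.
4c XOR d5 = 99
7f XOR cb = b4
55 XOR 47 = 12
81 XOR d9 = 58
18 XOR 38 = 20
f3 XOR 71 = 82
b6 XOR f4 = 42
52 XOR 34 = 66
4e XOR 85 = cb
5d XOR d0 = 8d
64 XOR a9 = cd
5a XOR 75 = 2f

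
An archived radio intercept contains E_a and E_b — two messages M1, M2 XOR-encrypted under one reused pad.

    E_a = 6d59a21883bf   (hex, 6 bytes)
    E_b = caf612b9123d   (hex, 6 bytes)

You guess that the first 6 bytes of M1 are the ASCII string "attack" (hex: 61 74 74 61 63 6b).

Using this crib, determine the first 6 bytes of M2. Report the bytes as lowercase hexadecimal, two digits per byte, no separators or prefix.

First, E_a ⊕ E_b = (M1 ⊕ K) ⊕ (M2 ⊕ K) = M1 ⊕ M2, so the key drops out. Then M2 = (M1 ⊕ M2) ⊕ M1 over the first 6 bytes.
byte 0: (6d ⊕ ca) ⊕ 61 = a7 ⊕ 61 = c6
byte 1: (59 ⊕ f6) ⊕ 74 = af ⊕ 74 = db
byte 2: (a2 ⊕ 12) ⊕ 74 = b0 ⊕ 74 = c4
byte 3: (18 ⊕ b9) ⊕ 61 = a1 ⊕ 61 = c0
byte 4: (83 ⊕ 12) ⊕ 63 = 91 ⊕ 63 = f2
byte 5: (bf ⊕ 3d) ⊕ 6b = 82 ⊕ 6b = e9

c6dbc4c0f2e9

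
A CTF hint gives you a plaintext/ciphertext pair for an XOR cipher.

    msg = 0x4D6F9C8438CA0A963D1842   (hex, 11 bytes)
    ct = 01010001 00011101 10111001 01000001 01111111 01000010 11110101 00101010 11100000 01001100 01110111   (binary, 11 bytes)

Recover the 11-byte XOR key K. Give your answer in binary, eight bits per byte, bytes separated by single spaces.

Since ct = msg ⊕ K, XORing both sides with msg gives K = msg ⊕ ct.
01001101 XOR 01010001 = 00011100
01101111 XOR 00011101 = 01110010
10011100 XOR 10111001 = 00100101
10000100 XOR 01000001 = 11000101
00111000 XOR 01111111 = 01000111
11001010 XOR 01000010 = 10001000
00001010 XOR 11110101 = 11111111
10010110 XOR 00101010 = 10111100
00111101 XOR 11100000 = 11011101
00011000 XOR 01001100 = 01010100
01000010 XOR 01110111 = 00110101

00011100 01110010 00100101 11000101 01000111 10001000 11111111 10111100 11011101 01010100 00110101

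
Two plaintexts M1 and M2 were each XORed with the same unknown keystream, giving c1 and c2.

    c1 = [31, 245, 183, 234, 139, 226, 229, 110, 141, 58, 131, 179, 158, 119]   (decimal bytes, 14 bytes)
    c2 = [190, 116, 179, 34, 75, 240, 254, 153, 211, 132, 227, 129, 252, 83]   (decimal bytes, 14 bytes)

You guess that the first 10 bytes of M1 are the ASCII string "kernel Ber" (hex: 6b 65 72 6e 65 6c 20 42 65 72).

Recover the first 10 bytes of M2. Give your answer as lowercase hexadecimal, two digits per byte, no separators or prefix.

First, c1 ⊕ c2 = (M1 ⊕ K) ⊕ (M2 ⊕ K) = M1 ⊕ M2, so the key drops out. Then M2 = (M1 ⊕ M2) ⊕ M1 over the first 10 bytes.
byte 0: (1f ⊕ be) ⊕ 6b = a1 ⊕ 6b = ca
byte 1: (f5 ⊕ 74) ⊕ 65 = 81 ⊕ 65 = e4
byte 2: (b7 ⊕ b3) ⊕ 72 = 04 ⊕ 72 = 76
byte 3: (ea ⊕ 22) ⊕ 6e = c8 ⊕ 6e = a6
byte 4: (8b ⊕ 4b) ⊕ 65 = c0 ⊕ 65 = a5
byte 5: (e2 ⊕ f0) ⊕ 6c = 12 ⊕ 6c = 7e
byte 6: (e5 ⊕ fe) ⊕ 20 = 1b ⊕ 20 = 3b
byte 7: (6e ⊕ 99) ⊕ 42 = f7 ⊕ 42 = b5
byte 8: (8d ⊕ d3) ⊕ 65 = 5e ⊕ 65 = 3b
byte 9: (3a ⊕ 84) ⊕ 72 = be ⊕ 72 = cc

cae476a6a57e3bb53bcc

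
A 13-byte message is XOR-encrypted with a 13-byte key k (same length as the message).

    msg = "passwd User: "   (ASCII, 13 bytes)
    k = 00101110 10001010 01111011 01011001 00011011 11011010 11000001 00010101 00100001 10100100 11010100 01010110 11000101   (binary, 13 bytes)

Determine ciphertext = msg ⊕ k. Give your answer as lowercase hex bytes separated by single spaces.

XOR is its own inverse, so applying the key byte-wise gives the result directly.
70 xor 2e = 5e
61 xor 8a = eb
73 xor 7b = 08
73 xor 59 = 2a
77 xor 1b = 6c
64 xor da = be
20 xor c1 = e1
55 xor 15 = 40
73 xor 21 = 52
65 xor a4 = c1
72 xor d4 = a6
3a xor 56 = 6c
20 xor c5 = e5

5e eb 08 2a 6c be e1 40 52 c1 a6 6c e5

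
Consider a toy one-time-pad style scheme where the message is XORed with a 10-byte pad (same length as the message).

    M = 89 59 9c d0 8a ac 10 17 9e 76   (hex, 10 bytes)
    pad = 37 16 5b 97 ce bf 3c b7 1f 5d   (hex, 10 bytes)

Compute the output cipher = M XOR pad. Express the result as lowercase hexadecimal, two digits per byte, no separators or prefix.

be4fc74744132ca0812b

XOR is its own inverse, so applying the key byte-wise gives the result directly.
byte 0: 10001001 XOR 00110111 = 10111110
byte 1: 01011001 XOR 00010110 = 01001111
byte 2: 10011100 XOR 01011011 = 11000111
byte 3: 11010000 XOR 10010111 = 01000111
byte 4: 10001010 XOR 11001110 = 01000100
byte 5: 10101100 XOR 10111111 = 00010011
byte 6: 00010000 XOR 00111100 = 00101100
byte 7: 00010111 XOR 10110111 = 10100000
byte 8: 10011110 XOR 00011111 = 10000001
byte 9: 01110110 XOR 01011101 = 00101011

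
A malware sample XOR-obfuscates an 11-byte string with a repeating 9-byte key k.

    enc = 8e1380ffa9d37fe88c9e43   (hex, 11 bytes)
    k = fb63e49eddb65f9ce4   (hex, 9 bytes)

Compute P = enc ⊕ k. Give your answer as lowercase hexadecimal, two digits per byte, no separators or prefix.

7570646174652074686520

The 9-byte key repeats, so the effective keystream is fb 63 e4 9e dd b6 5f 9c e4 fb 63.
byte 0: 8e ^ fb = 75
byte 1: 13 ^ 63 = 70
byte 2: 80 ^ e4 = 64
byte 3: ff ^ 9e = 61
byte 4: a9 ^ dd = 74
byte 5: d3 ^ b6 = 65
byte 6: 7f ^ 5f = 20
byte 7: e8 ^ 9c = 74
byte 8: 8c ^ e4 = 68
byte 9: 9e ^ fb = 65
byte 10: 43 ^ 63 = 20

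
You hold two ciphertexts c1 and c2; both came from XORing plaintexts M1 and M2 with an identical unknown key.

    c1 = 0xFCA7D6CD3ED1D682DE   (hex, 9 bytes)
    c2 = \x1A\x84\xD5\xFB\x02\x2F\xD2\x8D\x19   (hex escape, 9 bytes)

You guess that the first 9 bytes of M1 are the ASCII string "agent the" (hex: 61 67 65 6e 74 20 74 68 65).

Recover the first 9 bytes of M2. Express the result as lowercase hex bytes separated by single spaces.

First, c1 ⊕ c2 = (M1 ⊕ K) ⊕ (M2 ⊕ K) = M1 ⊕ M2, so the key drops out. Then M2 = (M1 ⊕ M2) ⊕ M1 over the first 9 bytes.
byte 0: (fc ⊕ 1a) ⊕ 61 = e6 ⊕ 61 = 87
byte 1: (a7 ⊕ 84) ⊕ 67 = 23 ⊕ 67 = 44
byte 2: (d6 ⊕ d5) ⊕ 65 = 03 ⊕ 65 = 66
byte 3: (cd ⊕ fb) ⊕ 6e = 36 ⊕ 6e = 58
byte 4: (3e ⊕ 02) ⊕ 74 = 3c ⊕ 74 = 48
byte 5: (d1 ⊕ 2f) ⊕ 20 = fe ⊕ 20 = de
byte 6: (d6 ⊕ d2) ⊕ 74 = 04 ⊕ 74 = 70
byte 7: (82 ⊕ 8d) ⊕ 68 = 0f ⊕ 68 = 67
byte 8: (de ⊕ 19) ⊕ 65 = c7 ⊕ 65 = a2

87 44 66 58 48 de 70 67 a2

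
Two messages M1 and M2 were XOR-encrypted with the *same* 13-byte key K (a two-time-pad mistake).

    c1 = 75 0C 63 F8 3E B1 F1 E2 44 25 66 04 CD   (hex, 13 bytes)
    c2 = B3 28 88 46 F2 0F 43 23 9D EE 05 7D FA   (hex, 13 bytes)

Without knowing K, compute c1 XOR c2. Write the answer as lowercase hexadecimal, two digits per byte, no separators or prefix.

c624ebbeccbeb2c1d9cb637937

c1 ⊕ c2 = (M1 ⊕ K) ⊕ (M2 ⊕ K) = M1 ⊕ M2 — the shared key cancels under XOR.
01110101 ⊕ 10110011 = 11000110
00001100 ⊕ 00101000 = 00100100
01100011 ⊕ 10001000 = 11101011
11111000 ⊕ 01000110 = 10111110
00111110 ⊕ 11110010 = 11001100
10110001 ⊕ 00001111 = 10111110
11110001 ⊕ 01000011 = 10110010
11100010 ⊕ 00100011 = 11000001
01000100 ⊕ 10011101 = 11011001
00100101 ⊕ 11101110 = 11001011
01100110 ⊕ 00000101 = 01100011
00000100 ⊕ 01111101 = 01111001
11001101 ⊕ 11111010 = 00110111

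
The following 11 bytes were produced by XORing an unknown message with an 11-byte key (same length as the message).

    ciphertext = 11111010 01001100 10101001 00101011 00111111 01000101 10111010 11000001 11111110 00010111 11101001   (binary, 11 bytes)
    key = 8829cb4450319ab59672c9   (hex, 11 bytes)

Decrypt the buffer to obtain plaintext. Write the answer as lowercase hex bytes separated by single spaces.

72 65 62 6f 6f 74 20 74 68 65 20

XOR is its own inverse, so applying the key byte-wise gives the result directly.
fa XOR 88 = 72
4c XOR 29 = 65
a9 XOR cb = 62
2b XOR 44 = 6f
3f XOR 50 = 6f
45 XOR 31 = 74
ba XOR 9a = 20
c1 XOR b5 = 74
fe XOR 96 = 68
17 XOR 72 = 65
e9 XOR c9 = 20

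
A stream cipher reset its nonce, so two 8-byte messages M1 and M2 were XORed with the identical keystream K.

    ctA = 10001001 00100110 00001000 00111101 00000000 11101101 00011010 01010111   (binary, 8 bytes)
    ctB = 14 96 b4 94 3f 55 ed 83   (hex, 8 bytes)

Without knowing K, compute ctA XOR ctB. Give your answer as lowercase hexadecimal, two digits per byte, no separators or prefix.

9db0bca93fb8f7d4

ctA ⊕ ctB = (M1 ⊕ K) ⊕ (M2 ⊕ K) = M1 ⊕ M2 — the shared key cancels under XOR.
byte 0: 89 ⊕ 14 = 9d
byte 1: 26 ⊕ 96 = b0
byte 2: 08 ⊕ b4 = bc
byte 3: 3d ⊕ 94 = a9
byte 4: 00 ⊕ 3f = 3f
byte 5: ed ⊕ 55 = b8
byte 6: 1a ⊕ ed = f7
byte 7: 57 ⊕ 83 = d4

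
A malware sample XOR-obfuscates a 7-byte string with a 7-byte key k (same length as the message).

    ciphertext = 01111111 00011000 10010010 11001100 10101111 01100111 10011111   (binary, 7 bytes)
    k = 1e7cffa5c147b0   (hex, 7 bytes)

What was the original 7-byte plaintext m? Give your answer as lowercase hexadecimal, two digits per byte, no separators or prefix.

61646d696e202f

XOR is its own inverse, so applying the key byte-wise gives the result directly.
byte 0: 7f ⊕ 1e = 61
byte 1: 18 ⊕ 7c = 64
byte 2: 92 ⊕ ff = 6d
byte 3: cc ⊕ a5 = 69
byte 4: af ⊕ c1 = 6e
byte 5: 67 ⊕ 47 = 20
byte 6: 9f ⊕ b0 = 2f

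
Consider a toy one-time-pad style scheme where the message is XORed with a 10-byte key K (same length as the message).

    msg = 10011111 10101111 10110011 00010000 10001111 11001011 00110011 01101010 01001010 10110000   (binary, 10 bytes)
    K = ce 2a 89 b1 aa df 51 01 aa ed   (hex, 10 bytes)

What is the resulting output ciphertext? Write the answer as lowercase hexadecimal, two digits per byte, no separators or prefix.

9f xor ce = 51
af xor 2a = 85
b3 xor 89 = 3a
10 xor b1 = a1
8f xor aa = 25
cb xor df = 14
33 xor 51 = 62
6a xor 01 = 6b
4a xor aa = e0
b0 xor ed = 5d

51853aa12514626be05d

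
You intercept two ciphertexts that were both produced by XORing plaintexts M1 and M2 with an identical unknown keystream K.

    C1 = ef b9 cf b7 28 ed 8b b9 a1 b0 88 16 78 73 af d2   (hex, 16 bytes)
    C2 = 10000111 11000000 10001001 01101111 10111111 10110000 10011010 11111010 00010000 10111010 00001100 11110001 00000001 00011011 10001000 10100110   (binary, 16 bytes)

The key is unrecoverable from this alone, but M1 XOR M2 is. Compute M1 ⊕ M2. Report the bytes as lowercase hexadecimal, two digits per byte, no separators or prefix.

C1 ⊕ C2 = (M1 ⊕ K) ⊕ (M2 ⊕ K) = M1 ⊕ M2 — the shared key cancels under XOR.
ef XOR 87 = 68
b9 XOR c0 = 79
cf XOR 89 = 46
b7 XOR 6f = d8
28 XOR bf = 97
ed XOR b0 = 5d
8b XOR 9a = 11
b9 XOR fa = 43
a1 XOR 10 = b1
b0 XOR ba = 0a
88 XOR 0c = 84
16 XOR f1 = e7
78 XOR 01 = 79
73 XOR 1b = 68
af XOR 88 = 27
d2 XOR a6 = 74

687946d8975d1143b10a84e779682774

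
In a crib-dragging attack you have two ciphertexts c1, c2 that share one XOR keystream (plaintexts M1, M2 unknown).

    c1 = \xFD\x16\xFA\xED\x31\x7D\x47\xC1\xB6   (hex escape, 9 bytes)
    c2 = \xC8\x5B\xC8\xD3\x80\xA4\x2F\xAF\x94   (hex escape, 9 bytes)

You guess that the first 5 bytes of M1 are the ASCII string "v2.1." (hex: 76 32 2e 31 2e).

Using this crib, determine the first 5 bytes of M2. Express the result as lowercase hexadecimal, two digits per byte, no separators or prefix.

First, c1 ⊕ c2 = (M1 ⊕ K) ⊕ (M2 ⊕ K) = M1 ⊕ M2, so the key drops out. Then M2 = (M1 ⊕ M2) ⊕ M1 over the first 5 bytes.
byte 0: (fd ^ c8) ^ 76 = 35 ^ 76 = 43
byte 1: (16 ^ 5b) ^ 32 = 4d ^ 32 = 7f
byte 2: (fa ^ c8) ^ 2e = 32 ^ 2e = 1c
byte 3: (ed ^ d3) ^ 31 = 3e ^ 31 = 0f
byte 4: (31 ^ 80) ^ 2e = b1 ^ 2e = 9f

437f1c0f9f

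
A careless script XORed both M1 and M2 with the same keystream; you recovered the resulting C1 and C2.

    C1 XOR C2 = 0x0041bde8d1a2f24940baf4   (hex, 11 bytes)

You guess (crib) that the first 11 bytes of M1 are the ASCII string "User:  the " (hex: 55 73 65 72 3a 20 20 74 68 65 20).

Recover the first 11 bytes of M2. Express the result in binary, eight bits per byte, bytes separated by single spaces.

01010101 00110010 11011000 10011010 11101011 10000010 11010010 00111101 00101000 11011111 11010100

Since C1 ⊕ C2 = M1 ⊕ M2, XORing with the guessed M1 bytes yields the corresponding M2 bytes: M2 = (C1 ⊕ C2) ⊕ M1.
00 xor 55 = 55
41 xor 73 = 32
bd xor 65 = d8
e8 xor 72 = 9a
d1 xor 3a = eb
a2 xor 20 = 82
f2 xor 20 = d2
49 xor 74 = 3d
40 xor 68 = 28
ba xor 65 = df
f4 xor 20 = d4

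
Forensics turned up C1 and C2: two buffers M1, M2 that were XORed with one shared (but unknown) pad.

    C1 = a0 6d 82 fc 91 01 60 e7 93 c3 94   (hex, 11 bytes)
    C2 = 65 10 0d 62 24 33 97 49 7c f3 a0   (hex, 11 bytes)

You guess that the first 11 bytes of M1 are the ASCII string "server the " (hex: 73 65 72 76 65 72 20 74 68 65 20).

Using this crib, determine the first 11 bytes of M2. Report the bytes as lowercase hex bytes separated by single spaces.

First, C1 ⊕ C2 = (M1 ⊕ K) ⊕ (M2 ⊕ K) = M1 ⊕ M2, so the key drops out. Then M2 = (M1 ⊕ M2) ⊕ M1 over the first 11 bytes.
byte 0: (a0 ⊕ 65) ⊕ 73 = c5 ⊕ 73 = b6
byte 1: (6d ⊕ 10) ⊕ 65 = 7d ⊕ 65 = 18
byte 2: (82 ⊕ 0d) ⊕ 72 = 8f ⊕ 72 = fd
byte 3: (fc ⊕ 62) ⊕ 76 = 9e ⊕ 76 = e8
byte 4: (91 ⊕ 24) ⊕ 65 = b5 ⊕ 65 = d0
byte 5: (01 ⊕ 33) ⊕ 72 = 32 ⊕ 72 = 40
byte 6: (60 ⊕ 97) ⊕ 20 = f7 ⊕ 20 = d7
byte 7: (e7 ⊕ 49) ⊕ 74 = ae ⊕ 74 = da
byte 8: (93 ⊕ 7c) ⊕ 68 = ef ⊕ 68 = 87
byte 9: (c3 ⊕ f3) ⊕ 65 = 30 ⊕ 65 = 55
byte 10: (94 ⊕ a0) ⊕ 20 = 34 ⊕ 20 = 14

b6 18 fd e8 d0 40 d7 da 87 55 14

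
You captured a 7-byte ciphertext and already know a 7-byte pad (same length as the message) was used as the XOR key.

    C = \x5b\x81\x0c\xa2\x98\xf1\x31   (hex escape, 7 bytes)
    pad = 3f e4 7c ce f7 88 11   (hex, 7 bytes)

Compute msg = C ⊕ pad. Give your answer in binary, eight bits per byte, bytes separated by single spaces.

01100100 01100101 01110000 01101100 01101111 01111001 00100000

byte 0: 01011011 xor 00111111 = 01100100
byte 1: 10000001 xor 11100100 = 01100101
byte 2: 00001100 xor 01111100 = 01110000
byte 3: 10100010 xor 11001110 = 01101100
byte 4: 10011000 xor 11110111 = 01101111
byte 5: 11110001 xor 10001000 = 01111001
byte 6: 00110001 xor 00010001 = 00100000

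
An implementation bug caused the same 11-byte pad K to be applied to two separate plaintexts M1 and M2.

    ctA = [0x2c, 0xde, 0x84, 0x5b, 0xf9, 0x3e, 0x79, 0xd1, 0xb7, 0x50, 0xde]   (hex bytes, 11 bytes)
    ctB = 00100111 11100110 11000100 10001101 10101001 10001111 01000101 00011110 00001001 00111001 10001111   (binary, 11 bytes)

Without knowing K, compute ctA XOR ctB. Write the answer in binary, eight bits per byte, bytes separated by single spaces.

ctA ⊕ ctB = (M1 ⊕ K) ⊕ (M2 ⊕ K) = M1 ⊕ M2 — the shared key cancels under XOR.
byte 0: 2c ^ 27 = 0b
byte 1: de ^ e6 = 38
byte 2: 84 ^ c4 = 40
byte 3: 5b ^ 8d = d6
byte 4: f9 ^ a9 = 50
byte 5: 3e ^ 8f = b1
byte 6: 79 ^ 45 = 3c
byte 7: d1 ^ 1e = cf
byte 8: b7 ^ 09 = be
byte 9: 50 ^ 39 = 69
byte 10: de ^ 8f = 51

00001011 00111000 01000000 11010110 01010000 10110001 00111100 11001111 10111110 01101001 01010001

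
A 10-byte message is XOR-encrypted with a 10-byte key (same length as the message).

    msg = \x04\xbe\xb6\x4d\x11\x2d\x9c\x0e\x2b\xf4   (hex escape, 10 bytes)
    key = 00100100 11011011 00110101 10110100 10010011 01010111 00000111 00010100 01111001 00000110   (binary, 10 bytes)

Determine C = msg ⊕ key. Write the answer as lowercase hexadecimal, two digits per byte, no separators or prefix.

206583f9827a9b1a52f2

  4 ^  36 =  32
190 ^ 219 = 101
182 ^  53 = 131
 77 ^ 180 = 249
 17 ^ 147 = 130
 45 ^  87 = 122
156 ^   7 = 155
 14 ^  20 =  26
 43 ^ 121 =  82
244 ^   6 = 242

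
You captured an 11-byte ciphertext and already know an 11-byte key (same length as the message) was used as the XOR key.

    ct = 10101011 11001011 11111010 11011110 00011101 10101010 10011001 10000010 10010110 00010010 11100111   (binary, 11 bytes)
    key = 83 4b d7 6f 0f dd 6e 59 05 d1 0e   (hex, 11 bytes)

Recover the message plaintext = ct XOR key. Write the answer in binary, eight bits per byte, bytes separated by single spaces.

ab ^ 83 = 28
cb ^ 4b = 80
fa ^ d7 = 2d
de ^ 6f = b1
1d ^ 0f = 12
aa ^ dd = 77
99 ^ 6e = f7
82 ^ 59 = db
96 ^ 05 = 93
12 ^ d1 = c3
e7 ^ 0e = e9

00101000 10000000 00101101 10110001 00010010 01110111 11110111 11011011 10010011 11000011 11101001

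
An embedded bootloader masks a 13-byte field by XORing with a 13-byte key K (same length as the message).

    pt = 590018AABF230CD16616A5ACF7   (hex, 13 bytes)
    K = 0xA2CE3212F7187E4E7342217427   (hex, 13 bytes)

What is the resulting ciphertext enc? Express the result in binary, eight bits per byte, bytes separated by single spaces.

11111011 11001110 00101010 10111000 01001000 00111011 01110010 10011111 00010101 01010100 10000100 11011000 11010000

01011001 xor 10100010 = 11111011
00000000 xor 11001110 = 11001110
00011000 xor 00110010 = 00101010
10101010 xor 00010010 = 10111000
10111111 xor 11110111 = 01001000
00100011 xor 00011000 = 00111011
00001100 xor 01111110 = 01110010
11010001 xor 01001110 = 10011111
01100110 xor 01110011 = 00010101
00010110 xor 01000010 = 01010100
10100101 xor 00100001 = 10000100
10101100 xor 01110100 = 11011000
11110111 xor 00100111 = 11010000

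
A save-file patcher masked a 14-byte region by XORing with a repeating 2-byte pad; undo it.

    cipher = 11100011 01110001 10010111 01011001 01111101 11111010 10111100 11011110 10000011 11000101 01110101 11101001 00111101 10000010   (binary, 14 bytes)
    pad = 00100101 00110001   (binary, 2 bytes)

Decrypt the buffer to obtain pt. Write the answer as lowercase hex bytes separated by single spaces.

The 2-byte key repeats, so the effective keystream is 25 31 25 31 25 31 25 31 25 31 25 31 25 31.
byte 0: e3 xor 25 = c6
byte 1: 71 xor 31 = 40
byte 2: 97 xor 25 = b2
byte 3: 59 xor 31 = 68
byte 4: 7d xor 25 = 58
byte 5: fa xor 31 = cb
byte 6: bc xor 25 = 99
byte 7: de xor 31 = ef
byte 8: 83 xor 25 = a6
byte 9: c5 xor 31 = f4
byte 10: 75 xor 25 = 50
byte 11: e9 xor 31 = d8
byte 12: 3d xor 25 = 18
byte 13: 82 xor 31 = b3

c6 40 b2 68 58 cb 99 ef a6 f4 50 d8 18 b3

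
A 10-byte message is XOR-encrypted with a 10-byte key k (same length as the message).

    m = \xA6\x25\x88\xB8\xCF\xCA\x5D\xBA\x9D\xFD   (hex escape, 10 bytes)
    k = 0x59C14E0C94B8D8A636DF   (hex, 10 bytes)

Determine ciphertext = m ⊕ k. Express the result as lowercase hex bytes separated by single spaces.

ff e4 c6 b4 5b 72 85 1c ab 22

XOR is its own inverse, so applying the key byte-wise gives the result directly.
a6 xor 59 = ff
25 xor c1 = e4
88 xor 4e = c6
b8 xor 0c = b4
cf xor 94 = 5b
ca xor b8 = 72
5d xor d8 = 85
ba xor a6 = 1c
9d xor 36 = ab
fd xor df = 22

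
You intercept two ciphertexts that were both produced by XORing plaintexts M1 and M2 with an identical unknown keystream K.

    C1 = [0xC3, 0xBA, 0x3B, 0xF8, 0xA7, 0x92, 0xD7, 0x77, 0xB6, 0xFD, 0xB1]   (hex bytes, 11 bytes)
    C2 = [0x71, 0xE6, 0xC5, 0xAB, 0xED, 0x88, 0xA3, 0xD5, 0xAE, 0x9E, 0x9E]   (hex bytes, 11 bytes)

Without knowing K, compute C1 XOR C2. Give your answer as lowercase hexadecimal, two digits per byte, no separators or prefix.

b25cfe534a1a74a218632f

C1 ⊕ C2 = (M1 ⊕ K) ⊕ (M2 ⊕ K) = M1 ⊕ M2 — the shared key cancels under XOR.
byte 0: c3 ⊕ 71 = b2
byte 1: ba ⊕ e6 = 5c
byte 2: 3b ⊕ c5 = fe
byte 3: f8 ⊕ ab = 53
byte 4: a7 ⊕ ed = 4a
byte 5: 92 ⊕ 88 = 1a
byte 6: d7 ⊕ a3 = 74
byte 7: 77 ⊕ d5 = a2
byte 8: b6 ⊕ ae = 18
byte 9: fd ⊕ 9e = 63
byte 10: b1 ⊕ 9e = 2f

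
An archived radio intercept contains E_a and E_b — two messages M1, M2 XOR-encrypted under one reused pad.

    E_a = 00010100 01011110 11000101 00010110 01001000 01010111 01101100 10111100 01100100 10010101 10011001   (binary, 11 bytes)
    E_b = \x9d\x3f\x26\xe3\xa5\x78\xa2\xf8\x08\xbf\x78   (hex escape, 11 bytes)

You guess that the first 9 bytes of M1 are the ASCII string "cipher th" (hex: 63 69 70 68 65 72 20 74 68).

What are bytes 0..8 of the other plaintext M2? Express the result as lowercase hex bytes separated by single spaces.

ea 08 93 9d 88 5d ee 30 04

First, E_a ⊕ E_b = (M1 ⊕ K) ⊕ (M2 ⊕ K) = M1 ⊕ M2, so the key drops out. Then M2 = (M1 ⊕ M2) ⊕ M1 over the first 9 bytes.
byte 0: (14 xor 9d) xor 63 = 89 xor 63 = ea
byte 1: (5e xor 3f) xor 69 = 61 xor 69 = 08
byte 2: (c5 xor 26) xor 70 = e3 xor 70 = 93
byte 3: (16 xor e3) xor 68 = f5 xor 68 = 9d
byte 4: (48 xor a5) xor 65 = ed xor 65 = 88
byte 5: (57 xor 78) xor 72 = 2f xor 72 = 5d
byte 6: (6c xor a2) xor 20 = ce xor 20 = ee
byte 7: (bc xor f8) xor 74 = 44 xor 74 = 30
byte 8: (64 xor 08) xor 68 = 6c xor 68 = 04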